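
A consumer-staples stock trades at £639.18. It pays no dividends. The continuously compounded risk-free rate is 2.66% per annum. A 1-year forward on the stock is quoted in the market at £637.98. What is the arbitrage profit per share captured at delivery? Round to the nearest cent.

Fair forward: F* = S·e^(carry·T), with carry = r = 0.0266
F* = 639.18 · e^(0.0266 × 1) = 639.18 · e^0.026600 = 639.18 × 1.026957 = £656.4104
Market £637.98 < fair £656.4104: forward underpriced → reverse cash-and-carry (short spot, go long the forward).
At maturity, profit = |F_mkt − F*| = |637.98 − 656.4104| = £18.43 per share

£18.43 per share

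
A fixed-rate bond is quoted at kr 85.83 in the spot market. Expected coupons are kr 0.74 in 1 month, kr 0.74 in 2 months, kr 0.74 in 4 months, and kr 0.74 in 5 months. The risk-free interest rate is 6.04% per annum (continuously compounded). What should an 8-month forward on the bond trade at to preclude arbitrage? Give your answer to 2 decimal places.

PV(coupons) I = 0.74·e^(−0.0604·1/12) + 0.74·e^(−0.0604·2/12) + 0.74·e^(−0.0604·4/12) + 0.74·e^(−0.0604·5/12)
I = 0.7363 + 0.7326 + 0.7253 + 0.7216 = 2.9158
F = (S − I)·e^(rT) = (85.83 − 2.9158) · e^(0.0604·8/12)
= 82.9142 · e^0.040267 = 82.9142 × 1.041089 = kr 86.32

kr 86.32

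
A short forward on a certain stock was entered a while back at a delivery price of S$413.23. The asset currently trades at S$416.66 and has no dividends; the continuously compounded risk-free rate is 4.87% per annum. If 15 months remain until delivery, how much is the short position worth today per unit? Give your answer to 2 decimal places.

-S$27.84

Current fair forward for the remaining 15 months: F = S·e^(r·T), r = 0.0487
F = 416.66 · e^(0.0487 × 15/12) = 416.66 × 1.062766 = 442.8121
Value of long forward = (F − K)·e^(−rT) = (442.8121 − 413.23) · e^(−0.0487·15/12)
= 29.5821 × 0.940941 = 27.84
Short position value = −(long value) = -S$27.84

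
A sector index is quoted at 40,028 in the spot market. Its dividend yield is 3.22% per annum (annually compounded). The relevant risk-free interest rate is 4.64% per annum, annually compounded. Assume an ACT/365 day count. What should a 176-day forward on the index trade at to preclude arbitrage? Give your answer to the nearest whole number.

40,293

F = S · (1+r)^T / (1+q)^T
= 40028 × 1.022111 / 1.015399 = 40028 × 1.006610
F = 40,293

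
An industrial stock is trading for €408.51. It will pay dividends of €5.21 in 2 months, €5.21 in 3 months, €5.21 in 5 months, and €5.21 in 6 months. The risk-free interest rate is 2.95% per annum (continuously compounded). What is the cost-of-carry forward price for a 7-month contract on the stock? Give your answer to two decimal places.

€394.61

PV(dividends) I = 5.21·e^(−0.0295·2/12) + 5.21·e^(−0.0295·3/12) + 5.21·e^(−0.0295·5/12) + 5.21·e^(−0.0295·6/12)
I = 5.1844 + 5.1717 + 5.1464 + 5.1337 = 20.6362
F = (S − I)·e^(rT) = (408.51 − 20.6362) · e^(0.0295·7/12)
= 387.8738 · e^0.017208 = 387.8738 × 1.017357 = €394.61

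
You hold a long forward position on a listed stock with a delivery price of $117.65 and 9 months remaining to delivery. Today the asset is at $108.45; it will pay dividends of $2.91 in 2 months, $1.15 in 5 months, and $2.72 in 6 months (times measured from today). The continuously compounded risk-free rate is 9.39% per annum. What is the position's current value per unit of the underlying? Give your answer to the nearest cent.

PV(remaining dividends) I = 2.91·e^(−0.0939·2/12) + 1.15·e^(−0.0939·5/12) + 2.72·e^(−0.0939·6/12) = 6.5659
Current forward F = (S − I)·e^(rT) = (108.45 − 6.5659)·e^(0.0939·9/12) = 101.8841 × 1.072964 = 109.3180
Value (long) = (F − K)·e^(−rT) = (109.3180 − 117.65) × 0.931998 = -7.7654
Value = -$7.77

-$7.77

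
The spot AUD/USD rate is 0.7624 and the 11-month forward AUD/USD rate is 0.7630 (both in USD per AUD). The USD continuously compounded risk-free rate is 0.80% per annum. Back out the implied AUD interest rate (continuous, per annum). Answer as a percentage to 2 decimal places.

0.71%

F = S·e^((r_USD − r_AUD)T) ⇒ r_AUD = r_USD − ln(F/S)/T
ln(0.7630/0.7624) = 0.000787; /(11/12) = 0.000859
r_AUD = 0.0080 − 0.000859 = 0.007141
r_AUD = 0.71%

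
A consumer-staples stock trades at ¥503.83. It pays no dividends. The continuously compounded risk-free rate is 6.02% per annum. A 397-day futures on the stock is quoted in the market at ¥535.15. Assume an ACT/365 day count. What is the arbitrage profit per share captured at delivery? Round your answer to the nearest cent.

¥2.77 per share

Fair futures: F* = S·e^(carry·T), with carry = r = 0.0602
F* = 503.83 · e^(0.0602 × 397/365) = 503.83 · e^0.065478 = 503.83 × 1.067669 = ¥537.9237
Market ¥535.15 < fair ¥537.9237: forward underpriced → reverse cash-and-carry (short spot, go long the forward).
At maturity, profit = |F_mkt − F*| = |535.15 − 537.9237| = ¥2.77 per share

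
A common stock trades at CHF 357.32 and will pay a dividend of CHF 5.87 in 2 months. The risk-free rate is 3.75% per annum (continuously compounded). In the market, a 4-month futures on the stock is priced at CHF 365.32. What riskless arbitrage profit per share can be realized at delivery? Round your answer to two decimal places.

CHF 9.41 per share

PV(dividends) I = 5.87·e^(−0.0375·2/12) = 5.8334
Fair futures F* = (S − I)·e^(rT) = (357.32 − 5.8334)·e^0.012500 = 351.4866 × 1.012578 = 355.9076
Market CHF 365.32 > fair 355.9076: forward overpriced → cash-and-carry (borrow at r, buy the stock and collect the dividends, short the forward).
Profit at T = |F_mkt − F*| = |365.32 − 355.9076| = CHF 9.41 per share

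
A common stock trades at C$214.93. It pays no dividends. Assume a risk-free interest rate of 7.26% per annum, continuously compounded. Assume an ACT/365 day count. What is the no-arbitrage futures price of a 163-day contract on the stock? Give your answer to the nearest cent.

C$222.01

F = S·e^(rT) = 214.93 · e^(0.0726 × 163/365)
= 214.93 · e^0.032421 = 214.93 × 1.032952
F = C$222.01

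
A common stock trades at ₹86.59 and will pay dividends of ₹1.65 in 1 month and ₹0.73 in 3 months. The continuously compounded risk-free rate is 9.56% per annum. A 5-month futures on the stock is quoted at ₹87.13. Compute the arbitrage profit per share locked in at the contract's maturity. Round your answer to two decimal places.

PV(dividends) I = 1.65·e^(−0.0956·1/12) + 0.73·e^(−0.0956·3/12) = 2.3497
Fair futures F* = (S − I)·e^(rT) = (86.59 − 2.3497)·e^0.039833 = 84.2403 × 1.040637 = 87.6636
Market ₹87.13 < fair 87.6636: forward underpriced → reverse cash-and-carry (short the stock, invest proceeds at r, pay the dividends, go long the forward).
Profit at T = |F_mkt − F*| = |87.13 − 87.6636| = ₹0.53 per share

₹0.53 per share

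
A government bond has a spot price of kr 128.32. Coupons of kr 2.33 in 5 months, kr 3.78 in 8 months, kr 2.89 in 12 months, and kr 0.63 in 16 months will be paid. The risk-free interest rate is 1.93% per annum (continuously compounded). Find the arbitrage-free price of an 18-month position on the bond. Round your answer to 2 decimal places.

kr 122.32

PV(coupons) I = 2.33·e^(−0.0193·5/12) + 3.78·e^(−0.0193·8/12) + 2.89·e^(−0.0193·12/12) + 0.63·e^(−0.0193·16/12)
I = 2.3113 + 3.7317 + 2.8348 + 0.6140 = 9.4918
F = (S − I)·e^(rT) = (128.32 − 9.4918) · e^(0.0193·18/12)
= 118.8282 · e^0.028950 = 118.8282 × 1.029373 = kr 122.32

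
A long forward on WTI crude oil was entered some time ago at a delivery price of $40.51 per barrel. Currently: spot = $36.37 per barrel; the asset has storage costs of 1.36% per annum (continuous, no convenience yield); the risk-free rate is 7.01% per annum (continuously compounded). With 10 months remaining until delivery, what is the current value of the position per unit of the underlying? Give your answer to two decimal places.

-$1.43 per barrel

Current fair forward for the remaining 10 months: F = S·e^((r + u)·T), (r + u) = 0.0701 + 0.0136 = 0.0837
F = 36.37 · e^(0.0837 × 10/12) = 36.37 × 1.072240 = 38.9974
Value of long forward = (F − K)·e^(−rT) = (38.9974 − 40.51) · e^(−0.0701·10/12)
= -1.5126 × 0.943257 = -1.43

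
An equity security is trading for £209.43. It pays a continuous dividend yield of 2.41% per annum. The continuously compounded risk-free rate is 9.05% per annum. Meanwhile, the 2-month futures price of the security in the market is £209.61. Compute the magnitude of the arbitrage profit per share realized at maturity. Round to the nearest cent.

£2.15 per share

Fair futures: F* = S·e^(carry·T), with carry = (r − q) = 0.0905 − 0.0241 = 0.0664
F* = 209.43 · e^(0.0664 × 2/12) = 209.43 · e^0.011067 = 209.43 × 1.011128 = £211.7605
Market £209.61 < fair £211.7605: forward underpriced → reverse cash-and-carry (short spot, go long the forward).
At maturity, profit = |F_mkt − F*| = |209.61 − 211.7605| = £2.15 per share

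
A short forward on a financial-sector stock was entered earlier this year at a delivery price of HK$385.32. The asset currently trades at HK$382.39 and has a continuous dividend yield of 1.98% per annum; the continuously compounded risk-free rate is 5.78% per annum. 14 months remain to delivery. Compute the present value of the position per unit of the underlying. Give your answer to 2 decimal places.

Current fair forward for the remaining 14 months: F = S·e^((r − q)·T), (r − q) = 0.0578 − 0.0198 = 0.0380
F = 382.39 · e^(0.0380 × 14/12) = 382.39 × 1.045331 = 399.7241
Value of long forward = (F − K)·e^(−rT) = (399.7241 − 385.32) · e^(−0.0578·14/12)
= 14.4041 × 0.934790 = 13.46
Short position value = −(long value) = -HK$13.46

-HK$13.46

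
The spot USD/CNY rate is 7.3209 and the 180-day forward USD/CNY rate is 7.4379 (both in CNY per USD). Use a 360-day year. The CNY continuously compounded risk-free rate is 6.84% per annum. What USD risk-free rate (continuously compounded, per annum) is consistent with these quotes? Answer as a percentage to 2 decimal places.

3.67%

F = S·e^((r_CNY − r_USD)T) ⇒ r_USD = r_CNY − ln(F/S)/T
ln(7.4379/7.3209) = 0.015855; /(180/360) = 0.031710
r_USD = 0.0684 − 0.031710 = 0.036690
r_USD = 3.67%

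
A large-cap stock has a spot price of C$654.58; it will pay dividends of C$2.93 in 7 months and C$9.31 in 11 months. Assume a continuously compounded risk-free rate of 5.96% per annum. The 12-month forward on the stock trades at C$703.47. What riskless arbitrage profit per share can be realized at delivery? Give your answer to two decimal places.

C$21.05 per share

PV(dividends) I = 2.93·e^(−0.0596·7/12) + 9.31·e^(−0.0596·11/12) = 11.6449
Fair forward F* = (S − I)·e^(rT) = (654.58 − 11.6449)·e^0.059600 = 642.9351 × 1.061412 = 682.4190
Market C$703.47 > fair 682.4190: forward overpriced → cash-and-carry (borrow at r, buy the stock and collect the dividends, short the forward).
Profit at T = |F_mkt − F*| = |703.47 − 682.4190| = C$21.05 per share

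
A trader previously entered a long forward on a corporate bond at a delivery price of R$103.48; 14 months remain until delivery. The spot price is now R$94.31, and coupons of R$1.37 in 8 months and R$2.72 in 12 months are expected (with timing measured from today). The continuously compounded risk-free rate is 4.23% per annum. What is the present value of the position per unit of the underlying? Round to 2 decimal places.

-R$8.13

PV(remaining coupons) I = 1.37·e^(−0.0423·8/12) + 2.72·e^(−0.0423·12/12) = 3.9392
Current forward F = (S − I)·e^(rT) = (94.31 − 3.9392)·e^(0.0423·14/12) = 90.3708 × 1.050588 = 94.9425
Value (long) = (F − K)·e^(−rT) = (94.9425 − 103.48) × 0.951848 = -8.1264
Value = -R$8.13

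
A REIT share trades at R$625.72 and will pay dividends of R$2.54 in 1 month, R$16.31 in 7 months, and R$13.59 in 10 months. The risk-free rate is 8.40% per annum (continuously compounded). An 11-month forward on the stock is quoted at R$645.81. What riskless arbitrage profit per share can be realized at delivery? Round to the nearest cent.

R$3.19 per share

PV(dividends) I = 2.54·e^(−0.0840·1/12) + 16.31·e^(−0.0840·7/12) + 13.59·e^(−0.0840·10/12) = 30.7236
Fair forward F* = (S − I)·e^(rT) = (625.72 − 30.7236)·e^0.077000 = 594.9964 × 1.080042 = 642.6211
Market R$645.81 > fair 642.6211: forward overpriced → cash-and-carry (borrow at r, buy the stock and collect the dividends, short the forward).
Profit at T = |F_mkt − F*| = |645.81 − 642.6211| = R$3.19 per share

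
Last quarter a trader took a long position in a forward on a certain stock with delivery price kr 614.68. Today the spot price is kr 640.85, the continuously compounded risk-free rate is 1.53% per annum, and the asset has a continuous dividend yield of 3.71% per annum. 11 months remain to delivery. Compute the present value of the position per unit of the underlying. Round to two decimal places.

kr 13.30

Current fair forward for the remaining 11 months: F = S·e^((r − q)·T), (r − q) = 0.0153 − 0.0371 = -0.0218
F = 640.85 · e^(-0.0218 × 11/12) = 640.85 × 0.980215 = 628.1708
Value of long forward = (F − K)·e^(−rT) = (628.1708 − 614.68) · e^(−0.0153·11/12)
= 13.4908 × 0.986073 = 13.30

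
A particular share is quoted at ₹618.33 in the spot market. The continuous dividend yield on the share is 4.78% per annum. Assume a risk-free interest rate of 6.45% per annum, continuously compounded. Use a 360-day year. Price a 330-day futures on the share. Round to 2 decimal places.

₹627.87

F = S·e^((r − q)T) = 618.33 · e^((0.0645 − 0.0478) × 330/360)
= 618.33 · e^0.015308 = 618.33 × 1.015426
F = ₹627.87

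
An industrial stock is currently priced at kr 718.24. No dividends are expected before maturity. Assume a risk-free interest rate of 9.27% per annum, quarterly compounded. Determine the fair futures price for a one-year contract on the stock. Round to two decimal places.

kr 787.17

F = S · (1+r/4)^(4T)
= 718.24 × 1.095973
F = kr 787.17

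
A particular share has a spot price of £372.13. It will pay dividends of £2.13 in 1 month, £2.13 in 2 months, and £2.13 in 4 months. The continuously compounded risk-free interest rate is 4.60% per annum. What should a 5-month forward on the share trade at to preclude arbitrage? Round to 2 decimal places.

PV(dividends) I = 2.13·e^(−0.0460·1/12) + 2.13·e^(−0.0460·2/12) + 2.13·e^(−0.0460·4/12)
I = 2.1219 + 2.1137 + 2.0976 = 6.3332
F = (S − I)·e^(rT) = (372.13 − 6.3332) · e^(0.0460·5/12)
= 365.7968 · e^0.019167 = 365.7968 × 1.019352 = £372.88

£372.88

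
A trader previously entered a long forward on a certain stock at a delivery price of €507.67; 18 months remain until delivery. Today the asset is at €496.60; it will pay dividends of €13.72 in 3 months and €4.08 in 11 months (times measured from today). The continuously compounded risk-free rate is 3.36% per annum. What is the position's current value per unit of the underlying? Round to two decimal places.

-€3.68

PV(remaining dividends) I = 13.72·e^(−0.0336·3/12) + 4.08·e^(−0.0336·11/12) = 17.5615
Current forward F = (S − I)·e^(rT) = (496.60 − 17.5615)·e^(0.0336·18/12) = 479.0385 × 1.051692 = 503.8010
Value (long) = (F − K)·e^(−rT) = (503.8010 − 507.67) × 0.950849 = -3.6788
Value = -€3.68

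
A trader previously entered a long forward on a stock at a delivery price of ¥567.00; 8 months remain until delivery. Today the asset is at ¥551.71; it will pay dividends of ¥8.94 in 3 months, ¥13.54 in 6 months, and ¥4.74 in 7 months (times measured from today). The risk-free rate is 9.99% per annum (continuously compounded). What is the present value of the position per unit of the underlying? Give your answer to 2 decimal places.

-¥4.83

PV(remaining dividends) I = 8.94·e^(−0.0999·3/12) + 13.54·e^(−0.0999·6/12) + 4.74·e^(−0.0999·7/12) = 26.0714
Current forward F = (S − I)·e^(rT) = (551.71 − 26.0714)·e^(0.0999·8/12) = 525.6386 × 1.068868 = 561.8383
Value (long) = (F − K)·e^(−rT) = (561.8383 − 567.00) × 0.935569 = -4.8291
Value = -¥4.83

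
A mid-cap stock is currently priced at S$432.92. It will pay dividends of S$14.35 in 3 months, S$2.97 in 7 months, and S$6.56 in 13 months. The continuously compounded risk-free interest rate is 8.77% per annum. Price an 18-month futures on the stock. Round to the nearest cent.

S$467.75

PV(dividends) I = 14.35·e^(−0.0877·3/12) + 2.97·e^(−0.0877·7/12) + 6.56·e^(−0.0877·13/12)
I = 14.0388 + 2.8219 + 5.9654 = 22.8261
F = (S − I)·e^(rT) = (432.92 − 22.8261) · e^(0.0877·18/12)
= 410.0939 · e^0.131550 = 410.0939 × 1.140595 = S$467.75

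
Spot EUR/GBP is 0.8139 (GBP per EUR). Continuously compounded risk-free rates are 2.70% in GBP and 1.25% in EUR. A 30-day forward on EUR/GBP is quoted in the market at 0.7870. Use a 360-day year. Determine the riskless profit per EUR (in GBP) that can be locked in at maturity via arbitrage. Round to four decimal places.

Fair forward: F* = S·e^(carry·T), with carry = (r_GBP − r_EUR) = 0.0270 − 0.0125 = 0.0145
F* = 0.8139 · e^(0.0145 × 30/360) = 0.8139 · e^0.001208 = 0.8139 × 1.001209 = 0.8149
Market 0.7870 < fair 0.8149: forward underpriced → reverse cash-and-carry (short spot, go long the forward).
At maturity, profit = |F_mkt − F*| = |0.7870 − 0.8149| = 0.0279 per EUR (in GBP)

0.0279 per EUR (in GBP)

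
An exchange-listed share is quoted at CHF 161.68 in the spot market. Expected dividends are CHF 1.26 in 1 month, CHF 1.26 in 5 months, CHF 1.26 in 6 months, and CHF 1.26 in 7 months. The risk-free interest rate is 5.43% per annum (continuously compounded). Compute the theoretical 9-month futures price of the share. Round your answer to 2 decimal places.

PV(dividends) I = 1.26·e^(−0.0543·1/12) + 1.26·e^(−0.0543·5/12) + 1.26·e^(−0.0543·6/12) + 1.26·e^(−0.0543·7/12)
I = 1.2543 + 1.2318 + 1.2263 + 1.2207 = 4.9331
F = (S − I)·e^(rT) = (161.68 − 4.9331) · e^(0.0543·9/12)
= 156.7469 · e^0.040725 = 156.7469 × 1.041566 = CHF 163.26

CHF 163.26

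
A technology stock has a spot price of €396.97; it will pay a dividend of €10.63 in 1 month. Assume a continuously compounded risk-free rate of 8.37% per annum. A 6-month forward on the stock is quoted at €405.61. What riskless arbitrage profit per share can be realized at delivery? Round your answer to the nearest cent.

€2.68 per share

PV(dividends) I = 10.63·e^(−0.0837·1/12) = 10.5561
Fair forward F* = (S − I)·e^(rT) = (396.97 − 10.5561)·e^0.041850 = 386.4139 × 1.042738 = 402.9285
Market €405.61 > fair 402.9285: forward overpriced → cash-and-carry (borrow at r, buy the stock and collect the dividends, short the forward).
Profit at T = |F_mkt − F*| = |405.61 − 402.9285| = €2.68 per share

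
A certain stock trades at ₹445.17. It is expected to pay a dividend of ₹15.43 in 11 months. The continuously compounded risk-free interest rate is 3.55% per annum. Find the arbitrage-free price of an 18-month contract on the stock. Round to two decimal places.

₹453.76

PV(dividends) I = 15.43·e^(−0.0355·11/12)
I = 14.9360
F = (S − I)·e^(rT) = (445.17 − 14.9360) · e^(0.0355·18/12)
= 430.2340 · e^0.053250 = 430.2340 × 1.054693 = ₹453.76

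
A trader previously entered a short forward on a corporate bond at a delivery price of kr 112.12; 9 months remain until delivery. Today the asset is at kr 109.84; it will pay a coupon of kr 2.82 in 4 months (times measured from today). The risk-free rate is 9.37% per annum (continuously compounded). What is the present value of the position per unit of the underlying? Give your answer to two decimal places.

PV(remaining coupons) I = 2.82·e^(−0.0937·4/12) = 2.7333
Current forward F = (S − I)·e^(rT) = (109.84 − 2.7333)·e^(0.0937·9/12) = 107.1067 × 1.072803 = 114.9044
Value (long) = (F − K)·e^(−rT) = (114.9044 − 112.12) × 0.932137 = 2.5954
Short position value = −(long value) = -kr 2.60

-kr 2.60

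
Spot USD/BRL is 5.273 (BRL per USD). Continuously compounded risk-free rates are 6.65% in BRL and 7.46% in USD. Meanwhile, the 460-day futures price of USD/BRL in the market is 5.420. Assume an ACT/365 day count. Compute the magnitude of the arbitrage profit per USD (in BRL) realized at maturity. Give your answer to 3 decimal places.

0.201 per USD (in BRL)

Fair futures: F* = S·e^(carry·T), with carry = (r_BRL − r_USD) = 0.0665 − 0.0746 = -0.0081
F* = 5.273 · e^(-0.0081 × 460/365) = 5.273 · e^-0.010208 = 5.273 × 0.989844 = 5.2194
Market 5.420 > fair 5.2194: forward overpriced → cash-and-carry (buy spot, short the forward).
At maturity, profit = |F_mkt − F*| = |5.420 − 5.2194| = 0.201 per USD (in BRL)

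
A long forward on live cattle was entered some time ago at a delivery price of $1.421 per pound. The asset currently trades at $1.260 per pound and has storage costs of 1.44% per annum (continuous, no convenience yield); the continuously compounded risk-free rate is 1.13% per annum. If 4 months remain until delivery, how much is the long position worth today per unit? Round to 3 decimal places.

-$0.150 per pound

Current fair forward for the remaining 4 months: F = S·e^((r + u)·T), (r + u) = 0.0113 + 0.0144 = 0.0257
F = 1.260 · e^(0.0257 × 4/12) = 1.260 × 1.008603 = 1.2708
Value of long forward = (F − K)·e^(−rT) = (1.2708 − 1.421) · e^(−0.0113·4/12)
= -0.1502 × 0.996240 = -0.150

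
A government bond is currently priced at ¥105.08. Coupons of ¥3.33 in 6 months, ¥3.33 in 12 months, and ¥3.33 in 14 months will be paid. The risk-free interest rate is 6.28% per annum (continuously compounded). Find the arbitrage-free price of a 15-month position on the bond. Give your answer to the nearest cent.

PV(coupons) I = 3.33·e^(−0.0628·6/12) + 3.33·e^(−0.0628·12/12) + 3.33·e^(−0.0628·14/12)
I = 3.2271 + 3.1273 + 3.0947 = 9.4491
F = (S − I)·e^(rT) = (105.08 − 9.4491) · e^(0.0628·15/12)
= 95.6309 · e^0.078500 = 95.6309 × 1.081663 = ¥103.44

¥103.44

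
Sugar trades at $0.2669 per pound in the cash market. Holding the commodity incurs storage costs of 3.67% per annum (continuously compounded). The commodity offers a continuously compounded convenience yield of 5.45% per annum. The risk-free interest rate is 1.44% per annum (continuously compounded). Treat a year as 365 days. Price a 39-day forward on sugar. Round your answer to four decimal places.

$0.2668 per pound

Net carry = r + u − y = 0.0144 + 0.0367 − 0.0545 = -0.0034
F = S·e^((r+u−y)T) = 0.2669 · e^(-0.0034 × 39/365) = 0.2669 · e^-0.000363
= 0.2669 × 0.999637 = $0.2668 per pound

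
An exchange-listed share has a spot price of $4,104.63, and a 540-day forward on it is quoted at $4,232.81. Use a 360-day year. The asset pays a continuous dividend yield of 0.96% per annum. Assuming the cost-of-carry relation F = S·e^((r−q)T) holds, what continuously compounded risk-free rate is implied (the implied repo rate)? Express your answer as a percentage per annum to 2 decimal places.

3.01%

From F = S·e^((r−q)T): (r − q) = ln(F/S)/T
ln(4232.81/4104.63) = ln(1.031228) = 0.030750
(r − q) = 0.030750 / (540/360) = 0.020500
r = ln(F/S)/T + q = 0.020500 + 0.0096 = 0.030100
r = 3.01%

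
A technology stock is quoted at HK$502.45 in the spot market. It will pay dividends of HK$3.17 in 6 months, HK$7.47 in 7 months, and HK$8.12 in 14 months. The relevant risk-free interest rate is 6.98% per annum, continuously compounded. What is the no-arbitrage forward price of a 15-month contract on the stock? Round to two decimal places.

HK$528.92

PV(dividends) I = 3.17·e^(−0.0698·6/12) + 7.47·e^(−0.0698·7/12) + 8.12·e^(−0.0698·14/12)
I = 3.0613 + 7.1720 + 7.4850 = 17.7183
F = (S − I)·e^(rT) = (502.45 − 17.7183) · e^(0.0698·15/12)
= 484.7317 · e^0.087250 = 484.7317 × 1.091169 = HK$528.92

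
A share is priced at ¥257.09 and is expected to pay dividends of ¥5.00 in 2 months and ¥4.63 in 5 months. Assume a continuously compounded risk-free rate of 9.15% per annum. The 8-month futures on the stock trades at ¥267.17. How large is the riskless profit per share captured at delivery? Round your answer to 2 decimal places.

PV(dividends) I = 5.00·e^(−0.0915·2/12) + 4.63·e^(−0.0915·5/12) = 9.3811
Fair futures F* = (S − I)·e^(rT) = (257.09 − 9.3811)·e^0.061000 = 247.7089 × 1.062899 = 263.2895
Market ¥267.17 > fair 263.2895: forward overpriced → cash-and-carry (borrow at r, buy the stock and collect the dividends, short the forward).
Profit at T = |F_mkt − F*| = |267.17 − 263.2895| = ¥3.88 per share

¥3.88 per share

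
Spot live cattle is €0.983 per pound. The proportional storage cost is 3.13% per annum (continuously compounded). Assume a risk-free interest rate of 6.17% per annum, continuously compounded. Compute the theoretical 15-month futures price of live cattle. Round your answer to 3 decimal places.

€1.104 per pound

Net carry = r + u − y = 0.0617 + 0.0313 − 0.0000 = 0.0930
F = S·e^((r+u−y)T) = 0.983 · e^(0.0930 × 15/12) = 0.983 · e^0.116250
= 0.983 × 1.123277 = €1.104 per pound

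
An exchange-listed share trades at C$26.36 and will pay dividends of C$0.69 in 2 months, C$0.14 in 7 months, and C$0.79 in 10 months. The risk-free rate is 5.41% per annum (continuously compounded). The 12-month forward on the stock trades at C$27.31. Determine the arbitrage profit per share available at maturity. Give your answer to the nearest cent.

C$1.15 per share

PV(dividends) I = 0.69·e^(−0.0541·2/12) + 0.14·e^(−0.0541·7/12) + 0.79·e^(−0.0541·10/12) = 1.5746
Fair forward F* = (S − I)·e^(rT) = (26.36 − 1.5746)·e^0.054100 = 24.7854 × 1.055590 = 26.1632
Market C$27.31 > fair 26.1632: forward overpriced → cash-and-carry (borrow at r, buy the stock and collect the dividends, short the forward).
Profit at T = |F_mkt − F*| = |27.31 − 26.1632| = C$1.15 per share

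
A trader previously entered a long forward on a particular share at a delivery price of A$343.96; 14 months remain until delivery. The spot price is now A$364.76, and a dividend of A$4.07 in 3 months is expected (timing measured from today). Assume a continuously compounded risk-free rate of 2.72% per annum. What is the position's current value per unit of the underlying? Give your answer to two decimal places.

A$27.50

PV(remaining dividends) I = 4.07·e^(−0.0272·3/12) = 4.0424
Current forward F = (S − I)·e^(rT) = (364.76 − 4.0424)·e^(0.0272·14/12) = 360.7176 × 1.032242 = 372.3479
Value (long) = (F − K)·e^(−rT) = (372.3479 − 343.96) × 0.968765 = 27.5012
Value = A$27.50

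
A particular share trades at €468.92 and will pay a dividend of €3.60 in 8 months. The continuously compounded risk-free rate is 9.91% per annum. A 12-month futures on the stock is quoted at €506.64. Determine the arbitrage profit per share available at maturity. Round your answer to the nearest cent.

PV(dividends) I = 3.60·e^(−0.0991·8/12) = 3.3698
Fair futures F* = (S − I)·e^(rT) = (468.92 − 3.3698)·e^0.099100 = 465.5502 × 1.104177 = 514.0498
Market €506.64 < fair 514.0498: forward underpriced → reverse cash-and-carry (short the stock, invest proceeds at r, pay the dividends, go long the forward).
Profit at T = |F_mkt − F*| = |506.64 − 514.0498| = €7.41 per share

€7.41 per share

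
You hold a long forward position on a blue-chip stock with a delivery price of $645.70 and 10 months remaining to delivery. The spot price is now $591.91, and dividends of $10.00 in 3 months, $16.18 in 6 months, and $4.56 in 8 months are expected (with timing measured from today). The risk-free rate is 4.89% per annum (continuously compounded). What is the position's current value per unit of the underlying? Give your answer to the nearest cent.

-$58.09

PV(remaining dividends) I = 10.00·e^(−0.0489·3/12) + 16.18·e^(−0.0489·6/12) + 4.56·e^(−0.0489·8/12) = 30.0814
Current forward F = (S − I)·e^(rT) = (591.91 − 30.0814)·e^(0.0489·10/12) = 561.8286 × 1.041592 = 585.1962
Value (long) = (F − K)·e^(−rT) = (585.1962 − 645.70) × 0.960069 = -58.0878
Value = -$58.09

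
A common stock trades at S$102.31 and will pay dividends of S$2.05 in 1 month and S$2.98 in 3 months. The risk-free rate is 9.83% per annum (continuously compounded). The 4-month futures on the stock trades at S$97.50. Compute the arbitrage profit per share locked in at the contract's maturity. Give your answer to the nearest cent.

S$3.11 per share

PV(dividends) I = 2.05·e^(−0.0983·1/12) + 2.98·e^(−0.0983·3/12) = 4.9409
Fair futures F* = (S − I)·e^(rT) = (102.31 − 4.9409)·e^0.032767 = 97.3691 × 1.033310 = 100.6125
Market S$97.50 < fair 100.6125: forward underpriced → reverse cash-and-carry (short the stock, invest proceeds at r, pay the dividends, go long the forward).
Profit at T = |F_mkt − F*| = |97.50 − 100.6125| = S$3.11 per share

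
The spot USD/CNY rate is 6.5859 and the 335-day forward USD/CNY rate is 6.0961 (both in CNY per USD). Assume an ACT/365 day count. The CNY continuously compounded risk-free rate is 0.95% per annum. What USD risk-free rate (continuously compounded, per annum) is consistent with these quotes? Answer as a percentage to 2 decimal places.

9.37%

F = S·e^((r_CNY − r_USD)T) ⇒ r_USD = r_CNY − ln(F/S)/T
ln(6.0961/6.5859) = -0.077282; /(335/365) = -0.084203
r_USD = 0.0095 + 0.084203 = 0.093703
r_USD = 9.37%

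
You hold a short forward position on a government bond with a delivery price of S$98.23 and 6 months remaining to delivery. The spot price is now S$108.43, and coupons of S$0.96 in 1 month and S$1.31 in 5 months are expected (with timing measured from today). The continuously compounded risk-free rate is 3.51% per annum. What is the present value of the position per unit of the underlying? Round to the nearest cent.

-S$9.66

PV(remaining coupons) I = 0.96·e^(−0.0351·1/12) + 1.31·e^(−0.0351·5/12) = 2.2482
Current forward F = (S − I)·e^(rT) = (108.43 − 2.2482)·e^(0.0351·6/12) = 106.1818 × 1.017705 = 108.0617
Value (long) = (F − K)·e^(−rT) = (108.0617 − 98.23) × 0.982603 = 9.6607
Short position value = −(long value) = -S$9.66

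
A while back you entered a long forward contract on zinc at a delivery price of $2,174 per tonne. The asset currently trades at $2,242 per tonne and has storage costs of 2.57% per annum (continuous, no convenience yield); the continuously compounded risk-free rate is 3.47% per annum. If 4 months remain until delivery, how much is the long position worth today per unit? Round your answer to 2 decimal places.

$112.29 per tonne

Current fair forward for the remaining 4 months: F = S·e^((r + u)·T), (r + u) = 0.0347 + 0.0257 = 0.0604
F = 2242 · e^(0.0604 × 4/12) = 2242 × 1.02033738 = 2287.5964
Value of long forward = (F − K)·e^(−rT) = (2287.5964 − 2174) · e^(−0.0347·4/12)
= 113.5964 × 0.98849997 = 112.29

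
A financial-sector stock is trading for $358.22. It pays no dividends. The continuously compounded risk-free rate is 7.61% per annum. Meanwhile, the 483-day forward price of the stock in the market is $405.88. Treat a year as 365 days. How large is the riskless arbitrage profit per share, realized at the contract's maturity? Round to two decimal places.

$9.71 per share

Fair forward: F* = S·e^(carry·T), with carry = r = 0.0761
F* = 358.22 · e^(0.0761 × 483/365) = 358.22 · e^0.100702 = 358.22 × 1.105947 = $396.1723
Market $405.88 > fair $396.1723: forward overpriced → cash-and-carry (buy spot, short the forward).
At maturity, profit = |F_mkt − F*| = |405.88 − 396.1723| = $9.71 per share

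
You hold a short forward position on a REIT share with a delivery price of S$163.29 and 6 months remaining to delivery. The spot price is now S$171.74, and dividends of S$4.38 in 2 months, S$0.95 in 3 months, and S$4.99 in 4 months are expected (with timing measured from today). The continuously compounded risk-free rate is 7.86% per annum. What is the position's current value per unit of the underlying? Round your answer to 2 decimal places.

-S$4.63

PV(remaining dividends) I = 4.38·e^(−0.0786·2/12) + 0.95·e^(−0.0786·3/12) + 4.99·e^(−0.0786·4/12) = 10.1155
Current forward F = (S − I)·e^(rT) = (171.74 − 10.1155)·e^(0.0786·6/12) = 161.6245 × 1.040082 = 168.1027
Value (long) = (F − K)·e^(−rT) = (168.1027 − 163.29) × 0.961462 = 4.6272
Short position value = −(long value) = -S$4.63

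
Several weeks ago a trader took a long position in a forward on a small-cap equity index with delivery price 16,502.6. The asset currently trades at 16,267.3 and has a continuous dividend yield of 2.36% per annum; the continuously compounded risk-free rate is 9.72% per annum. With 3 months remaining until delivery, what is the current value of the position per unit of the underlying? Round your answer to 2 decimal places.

65.19

Current fair forward for the remaining 3 months: F = S·e^((r − q)·T), (r − q) = 0.0972 − 0.0236 = 0.0736
F = 16267.3 · e^(0.0736 × 3/12) = 16267.3 × 1.01857032 = 16569.3890
Value of long forward = (F − K)·e^(−rT) = (16569.3890 − 16502.6) · e^(−0.0972·3/12)
= 66.7890 × 0.97599287 = 65.19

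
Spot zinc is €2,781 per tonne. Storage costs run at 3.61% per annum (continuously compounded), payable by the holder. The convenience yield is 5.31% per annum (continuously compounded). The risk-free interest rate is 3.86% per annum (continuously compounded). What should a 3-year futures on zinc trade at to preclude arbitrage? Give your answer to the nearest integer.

€2,967 per tonne

Net carry = r + u − y = 0.0386 + 0.0361 − 0.0531 = 0.0216
F = S·e^((r+u−y)T) = 2781 · e^(0.0216 × 3) = 2781 · e^0.064800
= 2781 × 1.066946 = €2,967 per tonne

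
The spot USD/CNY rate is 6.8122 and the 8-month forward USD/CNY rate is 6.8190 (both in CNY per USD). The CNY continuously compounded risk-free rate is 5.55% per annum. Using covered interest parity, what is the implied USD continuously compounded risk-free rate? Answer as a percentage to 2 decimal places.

5.40%

F = S·e^((r_CNY − r_USD)T) ⇒ r_USD = r_CNY − ln(F/S)/T
ln(6.8190/6.8122) = 0.000998; /(8/12) = 0.001497
r_USD = 0.0555 − 0.001497 = 0.054003
r_USD = 5.40%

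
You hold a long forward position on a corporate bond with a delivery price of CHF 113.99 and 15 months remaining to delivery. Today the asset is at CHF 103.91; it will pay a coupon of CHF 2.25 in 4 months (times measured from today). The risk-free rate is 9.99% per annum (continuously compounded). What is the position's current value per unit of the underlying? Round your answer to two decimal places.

PV(remaining coupons) I = 2.25·e^(−0.0999·4/12) = 2.1763
Current forward F = (S − I)·e^(rT) = (103.91 − 2.1763)·e^(0.0999·15/12) = 101.7337 × 1.133007 = 115.2650
Value (long) = (F − K)·e^(−rT) = (115.2650 − 113.99) × 0.882607 = 1.1253
Value = CHF 1.13

CHF 1.13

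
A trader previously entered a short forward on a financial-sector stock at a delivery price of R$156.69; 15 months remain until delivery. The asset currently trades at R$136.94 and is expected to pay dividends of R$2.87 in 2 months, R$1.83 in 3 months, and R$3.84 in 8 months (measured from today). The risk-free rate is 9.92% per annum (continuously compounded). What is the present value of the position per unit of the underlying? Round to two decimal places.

R$9.68

PV(remaining dividends) I = 2.87·e^(−0.0992·2/12) + 1.83·e^(−0.0992·3/12) + 3.84·e^(−0.0992·8/12) = 8.2024
Current forward F = (S − I)·e^(rT) = (136.94 − 8.2024)·e^(0.0992·15/12) = 128.7376 × 1.132016 = 145.7330
Value (long) = (F − K)·e^(−rT) = (145.7330 − 156.69) × 0.883380 = -9.6792
Short position value = −(long value) = R$9.68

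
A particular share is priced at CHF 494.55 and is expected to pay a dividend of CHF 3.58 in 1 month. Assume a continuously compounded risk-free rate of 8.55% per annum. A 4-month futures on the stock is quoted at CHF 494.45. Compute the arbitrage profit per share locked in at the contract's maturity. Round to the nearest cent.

PV(dividends) I = 3.58·e^(−0.0855·1/12) = 3.5546
Fair futures F* = (S − I)·e^(rT) = (494.55 − 3.5546)·e^0.028500 = 490.9954 × 1.028910 = 505.1901
Market CHF 494.45 < fair 505.1901: forward underpriced → reverse cash-and-carry (short the stock, invest proceeds at r, pay the dividends, go long the forward).
Profit at T = |F_mkt − F*| = |494.45 − 505.1901| = CHF 10.74 per share

CHF 10.74 per share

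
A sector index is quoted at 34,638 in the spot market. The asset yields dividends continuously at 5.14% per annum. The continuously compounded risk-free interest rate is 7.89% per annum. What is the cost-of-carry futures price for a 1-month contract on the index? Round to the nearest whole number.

F = S·e^((r − q)T) = 34638 · e^((0.0789 − 0.0514) × 1/12)
= 34638 · e^0.002292 = 34638 × 1.002295
F = 34,717

34,717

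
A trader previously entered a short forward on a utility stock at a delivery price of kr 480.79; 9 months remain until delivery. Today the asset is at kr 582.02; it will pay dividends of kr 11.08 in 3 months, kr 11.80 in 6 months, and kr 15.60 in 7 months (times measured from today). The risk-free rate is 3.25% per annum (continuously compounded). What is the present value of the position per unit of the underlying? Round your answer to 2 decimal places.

PV(remaining dividends) I = 11.08·e^(−0.0325·3/12) + 11.80·e^(−0.0325·6/12) + 15.60·e^(−0.0325·7/12) = 37.9072
Current forward F = (S − I)·e^(rT) = (582.02 − 37.9072)·e^(0.0325·9/12) = 544.1128 × 1.024674 = 557.5382
Value (long) = (F − K)·e^(−rT) = (557.5382 − 480.79) × 0.975920 = 74.9001
Short position value = −(long value) = -kr 74.90

-kr 74.90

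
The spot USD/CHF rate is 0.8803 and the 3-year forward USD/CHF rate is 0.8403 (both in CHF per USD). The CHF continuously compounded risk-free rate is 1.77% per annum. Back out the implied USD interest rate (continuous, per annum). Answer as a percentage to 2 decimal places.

3.32%

F = S·e^((r_CHF − r_USD)T) ⇒ r_USD = r_CHF − ln(F/S)/T
ln(0.8403/0.8803) = -0.046504; /(3) = -0.015501
r_USD = 0.0177 + 0.015501 = 0.033201
r_USD = 3.32%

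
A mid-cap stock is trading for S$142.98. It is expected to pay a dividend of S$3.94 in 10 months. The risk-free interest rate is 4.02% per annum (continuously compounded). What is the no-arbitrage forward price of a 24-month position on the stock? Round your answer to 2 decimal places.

S$150.82

PV(dividends) I = 3.94·e^(−0.0402·10/12)
I = 3.8102
F = (S − I)·e^(rT) = (142.98 − 3.8102) · e^(0.0402·24/12)
= 139.1698 · e^0.080400 = 139.1698 × 1.083720 = S$150.82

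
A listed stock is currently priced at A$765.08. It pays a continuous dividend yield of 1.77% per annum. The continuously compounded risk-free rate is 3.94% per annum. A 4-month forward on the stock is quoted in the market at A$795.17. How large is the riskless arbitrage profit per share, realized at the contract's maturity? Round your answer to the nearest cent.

A$24.54 per share

Fair forward: F* = S·e^(carry·T), with carry = (r − q) = 0.0394 − 0.0177 = 0.0217
F* = 765.08 · e^(0.0217 × 4/12) = 765.08 · e^0.007233 = 765.08 × 1.007259 = A$770.6337
Market A$795.17 > fair A$770.6337: forward overpriced → cash-and-carry (buy spot, short the forward).
At maturity, profit = |F_mkt − F*| = |795.17 − 770.6337| = A$24.54 per share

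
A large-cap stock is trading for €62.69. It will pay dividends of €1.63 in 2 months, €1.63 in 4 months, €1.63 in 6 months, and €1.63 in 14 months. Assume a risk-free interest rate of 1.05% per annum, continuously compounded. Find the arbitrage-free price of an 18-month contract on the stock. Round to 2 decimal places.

€57.10

PV(dividends) I = 1.63·e^(−0.0105·2/12) + 1.63·e^(−0.0105·4/12) + 1.63·e^(−0.0105·6/12) + 1.63·e^(−0.0105·14/12)
I = 1.6271 + 1.6243 + 1.6215 + 1.6102 = 6.4831
F = (S − I)·e^(rT) = (62.69 − 6.4831) · e^(0.0105·18/12)
= 56.2069 · e^0.015750 = 56.2069 × 1.015875 = €57.10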